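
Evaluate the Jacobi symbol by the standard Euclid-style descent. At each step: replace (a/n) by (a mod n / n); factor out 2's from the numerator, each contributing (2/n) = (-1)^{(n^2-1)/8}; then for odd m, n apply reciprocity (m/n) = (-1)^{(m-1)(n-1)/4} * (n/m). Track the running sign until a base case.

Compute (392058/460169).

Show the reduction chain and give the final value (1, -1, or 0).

factor out 2^1: 392058 = 2^1·196029; with 460169 mod 8 = 1, (2/460169) = +1; sign now +1; continue with (196029/460169)
flip (196029/460169) -> (460169/196029): both odd, 196029 mod 4 = 1, 460169 mod 4 = 1, so the flip contributes +1; sign now +1
(460169/196029): 460169 mod 196029 = 68111, so (460169/196029) = (68111/196029)
flip (68111/196029) -> (196029/68111): both odd, 68111 mod 4 = 3, 196029 mod 4 = 1, so the flip contributes +1; sign now +1
(196029/68111): 196029 mod 68111 = 59807, so (196029/68111) = (59807/68111)
flip (59807/68111) -> (68111/59807): both odd, 59807 mod 4 = 3, 68111 mod 4 = 3, so the flip contributes -1; sign now -1
(68111/59807): 68111 mod 59807 = 8304, so (68111/59807) = (8304/59807)
factor out 2^4: 8304 = 2^4·519; with 59807 mod 8 = 7, (2/59807) = +1; sign now -1; continue with (519/59807)
flip (519/59807) -> (59807/519): both odd, 519 mod 4 = 3, 59807 mod 4 = 3, so the flip contributes -1; sign now +1
(59807/519): 59807 mod 519 = 122, so (59807/519) = (122/519)
factor out 2^1: 122 = 2^1·61; with 519 mod 8 = 7, (2/519) = +1; sign now +1; continue with (61/519)
flip (61/519) -> (519/61): both odd, 61 mod 4 = 1, 519 mod 4 = 3, so the flip contributes +1; sign now +1
(519/61): 519 mod 61 = 31, so (519/61) = (31/61)
flip (31/61) -> (61/31): both odd, 31 mod 4 = 3, 61 mod 4 = 1, so the flip contributes +1; sign now +1
(61/31): 61 mod 31 = 30, so (61/31) = (30/31)
factor out 2^1: 30 = 2^1·15; with 31 mod 8 = 7, (2/31) = +1; sign now +1; continue with (15/31)
flip (15/31) -> (31/15): both odd, 15 mod 4 = 3, 31 mod 4 = 3, so the flip contributes -1; sign now -1
(31/15): 31 mod 15 = 1, so (31/15) = (1/15)
reached (1/15) = 1, so the symbol is -1

-1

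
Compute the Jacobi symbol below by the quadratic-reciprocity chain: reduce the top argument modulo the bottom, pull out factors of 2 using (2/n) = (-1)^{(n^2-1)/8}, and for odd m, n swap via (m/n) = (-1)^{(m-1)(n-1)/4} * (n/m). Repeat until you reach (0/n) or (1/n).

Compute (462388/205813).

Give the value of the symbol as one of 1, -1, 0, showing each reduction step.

(462388/205813) = (50762/205813)   [reduce mod 205813]
50762 = 2^1·25381; (2/205813) = -1 since 205813 mod 8 = 5, so (50762/205813) = (-1)^1·(25381/205813); sign now -1
reciprocity: (25381/205813) = +1·(205813/25381) since 25381 mod 4 = 1, 205813 mod 4 = 1; sign now -1
(205813/25381) = (2765/25381)   [reduce mod 25381]
reciprocity: (2765/25381) = +1·(25381/2765) since 2765 mod 4 = 1, 25381 mod 4 = 1; sign now -1
(25381/2765) = (496/2765)   [reduce mod 2765]
496 = 2^4·31; (2/2765) = -1 since 2765 mod 8 = 5, so (496/2765) = (-1)^4·(31/2765); sign now -1
reciprocity: (31/2765) = +1·(2765/31) since 31 mod 4 = 3, 2765 mod 4 = 1; sign now -1
(2765/31) = (6/31)   [reduce mod 31]
6 = 2^1·3; (2/31) = +1 since 31 mod 8 = 7, so (6/31) = (+1)^1·(3/31); sign now -1
reciprocity: (3/31) = -1·(31/3) since 3 mod 4 = 3, 31 mod 4 = 3; sign now +1
(31/3) = (1/3)   [reduce mod 3]
(1/3) = 1; final value = sign = +1

1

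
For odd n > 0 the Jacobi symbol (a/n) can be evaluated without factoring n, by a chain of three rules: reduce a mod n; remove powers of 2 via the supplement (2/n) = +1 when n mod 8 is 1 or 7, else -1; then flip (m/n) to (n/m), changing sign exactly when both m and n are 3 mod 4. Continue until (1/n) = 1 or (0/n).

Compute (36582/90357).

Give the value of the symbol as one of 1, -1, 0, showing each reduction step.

0

36582 = 2^1·18291; (2/90357) = -1 since 90357 mod 8 = 5, so (36582/90357) = (-1)^1·(18291/90357); sign now -1
reciprocity: (18291/90357) = +1·(90357/18291) since 18291 mod 4 = 3, 90357 mod 4 = 1; sign now -1
(90357/18291) = (17193/18291)   [reduce mod 18291]
reciprocity: (17193/18291) = +1·(18291/17193) since 17193 mod 4 = 1, 18291 mod 4 = 3; sign now -1
(18291/17193) = (1098/17193)   [reduce mod 17193]
1098 = 2^1·549; (2/17193) = +1 since 17193 mod 8 = 1, so (1098/17193) = (+1)^1·(549/17193); sign now -1
reciprocity: (549/17193) = +1·(17193/549) since 549 mod 4 = 1, 17193 mod 4 = 1; sign now -1
(17193/549) = (174/549)   [reduce mod 549]
174 = 2^1·87; (2/549) = -1 since 549 mod 8 = 5, so (174/549) = (-1)^1·(87/549); sign now +1
reciprocity: (87/549) = +1·(549/87) since 87 mod 4 = 3, 549 mod 4 = 1; sign now +1
(549/87) = (27/87)   [reduce mod 87]
reciprocity: (27/87) = -1·(87/27) since 27 mod 4 = 3, 87 mod 4 = 3; sign now -1
(87/27) = (6/27)   [reduce mod 27]
6 = 2^1·3; (2/27) = -1 since 27 mod 8 = 3, so (6/27) = (-1)^1·(3/27); sign now +1
reciprocity: (3/27) = -1·(27/3) since 3 mod 4 = 3, 27 mod 4 = 3; sign now -1
(27/3) = (0/3)   [reduce mod 3]
(0/3) = 0   [gcd(a, n) > 1]; final value = 0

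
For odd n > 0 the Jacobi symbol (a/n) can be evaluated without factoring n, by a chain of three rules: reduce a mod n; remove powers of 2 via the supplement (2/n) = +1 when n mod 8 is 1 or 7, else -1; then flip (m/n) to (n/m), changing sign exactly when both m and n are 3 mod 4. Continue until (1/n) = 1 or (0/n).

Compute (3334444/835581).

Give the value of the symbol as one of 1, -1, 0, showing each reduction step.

-1

(3334444/835581): 3334444 mod 835581 = 827701, so (3334444/835581) = (827701/835581)
flip (827701/835581) -> (835581/827701): both odd, 827701 mod 4 = 1, 835581 mod 4 = 1, so the flip contributes +1; sign now +1
(835581/827701): 835581 mod 827701 = 7880, so (835581/827701) = (7880/827701)
factor out 2^3: 7880 = 2^3·985; with 827701 mod 8 = 5, (2/827701) = -1; sign now -1; continue with (985/827701)
flip (985/827701) -> (827701/985): both odd, 985 mod 4 = 1, 827701 mod 4 = 1, so the flip contributes +1; sign now -1
(827701/985): 827701 mod 985 = 301, so (827701/985) = (301/985)
flip (301/985) -> (985/301): both odd, 301 mod 4 = 1, 985 mod 4 = 1, so the flip contributes +1; sign now -1
(985/301): 985 mod 301 = 82, so (985/301) = (82/301)
factor out 2^1: 82 = 2^1·41; with 301 mod 8 = 5, (2/301) = -1; sign now +1; continue with (41/301)
flip (41/301) -> (301/41): both odd, 41 mod 4 = 1, 301 mod 4 = 1, so the flip contributes +1; sign now +1
(301/41): 301 mod 41 = 14, so (301/41) = (14/41)
factor out 2^1: 14 = 2^1·7; with 41 mod 8 = 1, (2/41) = +1; sign now +1; continue with (7/41)
flip (7/41) -> (41/7): both odd, 7 mod 4 = 3, 41 mod 4 = 1, so the flip contributes +1; sign now +1
(41/7): 41 mod 7 = 6, so (41/7) = (6/7)
factor out 2^1: 6 = 2^1·3; with 7 mod 8 = 7, (2/7) = +1; sign now +1; continue with (3/7)
flip (3/7) -> (7/3): both odd, 3 mod 4 = 3, 7 mod 4 = 3, so the flip contributes -1; sign now -1
(7/3): 7 mod 3 = 1, so (7/3) = (1/3)
reached (1/3) = 1, so the symbol is -1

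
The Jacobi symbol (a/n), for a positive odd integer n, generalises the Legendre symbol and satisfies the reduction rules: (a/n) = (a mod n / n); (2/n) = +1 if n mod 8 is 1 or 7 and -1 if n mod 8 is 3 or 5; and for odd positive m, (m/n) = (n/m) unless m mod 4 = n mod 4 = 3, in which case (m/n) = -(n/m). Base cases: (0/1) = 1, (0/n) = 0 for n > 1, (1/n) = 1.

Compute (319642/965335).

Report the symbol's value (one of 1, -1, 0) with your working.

factor out 2^1: 319642 = 2^1·159821; with 965335 mod 8 = 7, (2/965335) = +1; sign now +1; continue with (159821/965335)
flip (159821/965335) -> (965335/159821): both odd, 159821 mod 4 = 1, 965335 mod 4 = 3, so the flip contributes +1; sign now +1
(965335/159821): 965335 mod 159821 = 6409, so (965335/159821) = (6409/159821)
flip (6409/159821) -> (159821/6409): both odd, 6409 mod 4 = 1, 159821 mod 4 = 1, so the flip contributes +1; sign now +1
(159821/6409): 159821 mod 6409 = 6005, so (159821/6409) = (6005/6409)
flip (6005/6409) -> (6409/6005): both odd, 6005 mod 4 = 1, 6409 mod 4 = 1, so the flip contributes +1; sign now +1
(6409/6005): 6409 mod 6005 = 404, so (6409/6005) = (404/6005)
factor out 2^2: 404 = 2^2·101; with 6005 mod 8 = 5, (2/6005) = -1; sign now +1; continue with (101/6005)
flip (101/6005) -> (6005/101): both odd, 101 mod 4 = 1, 6005 mod 4 = 1, so the flip contributes +1; sign now +1
(6005/101): 6005 mod 101 = 46, so (6005/101) = (46/101)
factor out 2^1: 46 = 2^1·23; with 101 mod 8 = 5, (2/101) = -1; sign now -1; continue with (23/101)
flip (23/101) -> (101/23): both odd, 23 mod 4 = 3, 101 mod 4 = 1, so the flip contributes +1; sign now -1
(101/23): 101 mod 23 = 9, so (101/23) = (9/23)
flip (9/23) -> (23/9): both odd, 9 mod 4 = 1, 23 mod 4 = 3, so the flip contributes +1; sign now -1
(23/9): 23 mod 9 = 5, so (23/9) = (5/9)
flip (5/9) -> (9/5): both odd, 5 mod 4 = 1, 9 mod 4 = 1, so the flip contributes +1; sign now -1
(9/5): 9 mod 5 = 4, so (9/5) = (4/5)
factor out 2^2: 4 = 2^2·1; with 5 mod 8 = 5, (2/5) = -1; sign now -1; continue with (1/5)
reached (1/5) = 1, so the symbol is -1

-1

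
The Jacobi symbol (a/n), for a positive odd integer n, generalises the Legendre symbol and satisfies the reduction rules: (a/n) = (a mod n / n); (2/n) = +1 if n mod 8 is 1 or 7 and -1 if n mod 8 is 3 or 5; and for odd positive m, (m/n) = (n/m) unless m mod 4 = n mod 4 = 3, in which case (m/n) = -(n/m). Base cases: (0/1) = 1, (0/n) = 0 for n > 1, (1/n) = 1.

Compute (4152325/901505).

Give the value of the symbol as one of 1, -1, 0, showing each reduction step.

(4152325/901505): 4152325 mod 901505 = 546305, so (4152325/901505) = (546305/901505)
flip (546305/901505) -> (901505/546305): both odd, 546305 mod 4 = 1, 901505 mod 4 = 1, so the flip contributes +1; sign now +1
(901505/546305): 901505 mod 546305 = 355200, so (901505/546305) = (355200/546305)
factor out 2^7: 355200 = 2^7·2775; with 546305 mod 8 = 1, (2/546305) = +1; sign now +1; continue with (2775/546305)
flip (2775/546305) -> (546305/2775): both odd, 2775 mod 4 = 3, 546305 mod 4 = 1, so the flip contributes +1; sign now +1
(546305/2775): 546305 mod 2775 = 2405, so (546305/2775) = (2405/2775)
flip (2405/2775) -> (2775/2405): both odd, 2405 mod 4 = 1, 2775 mod 4 = 3, so the flip contributes +1; sign now +1
(2775/2405): 2775 mod 2405 = 370, so (2775/2405) = (370/2405)
factor out 2^1: 370 = 2^1·185; with 2405 mod 8 = 5, (2/2405) = -1; sign now -1; continue with (185/2405)
flip (185/2405) -> (2405/185): both odd, 185 mod 4 = 1, 2405 mod 4 = 1, so the flip contributes +1; sign now -1
(2405/185): 2405 mod 185 = 0, so (2405/185) = (0/185)
reached (0/185); gcd(a, n) > 1, so (0/185) = 0 and the symbol is 0

0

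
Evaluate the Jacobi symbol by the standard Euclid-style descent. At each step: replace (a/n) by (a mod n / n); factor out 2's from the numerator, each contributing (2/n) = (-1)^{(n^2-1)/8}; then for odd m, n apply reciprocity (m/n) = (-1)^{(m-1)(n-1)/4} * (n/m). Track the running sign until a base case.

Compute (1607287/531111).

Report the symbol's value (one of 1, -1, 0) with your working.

-1

(1607287/531111) = (13954/531111)   [reduce mod 531111]
13954 = 2^1·6977; (2/531111) = +1 since 531111 mod 8 = 7, so (13954/531111) = (+1)^1·(6977/531111); sign now +1
reciprocity: (6977/531111) = +1·(531111/6977) since 6977 mod 4 = 1, 531111 mod 4 = 3; sign now +1
(531111/6977) = (859/6977)   [reduce mod 6977]
reciprocity: (859/6977) = +1·(6977/859) since 859 mod 4 = 3, 6977 mod 4 = 1; sign now +1
(6977/859) = (105/859)   [reduce mod 859]
reciprocity: (105/859) = +1·(859/105) since 105 mod 4 = 1, 859 mod 4 = 3; sign now +1
(859/105) = (19/105)   [reduce mod 105]
reciprocity: (19/105) = +1·(105/19) since 19 mod 4 = 3, 105 mod 4 = 1; sign now +1
(105/19) = (10/19)   [reduce mod 19]
10 = 2^1·5; (2/19) = -1 since 19 mod 8 = 3, so (10/19) = (-1)^1·(5/19); sign now -1
reciprocity: (5/19) = +1·(19/5) since 5 mod 4 = 1, 19 mod 4 = 3; sign now -1
(19/5) = (4/5)   [reduce mod 5]
4 = 2^2·1; (2/5) = -1 since 5 mod 8 = 5, so (4/5) = (-1)^2·(1/5); sign now -1
(1/5) = 1; final value = sign = -1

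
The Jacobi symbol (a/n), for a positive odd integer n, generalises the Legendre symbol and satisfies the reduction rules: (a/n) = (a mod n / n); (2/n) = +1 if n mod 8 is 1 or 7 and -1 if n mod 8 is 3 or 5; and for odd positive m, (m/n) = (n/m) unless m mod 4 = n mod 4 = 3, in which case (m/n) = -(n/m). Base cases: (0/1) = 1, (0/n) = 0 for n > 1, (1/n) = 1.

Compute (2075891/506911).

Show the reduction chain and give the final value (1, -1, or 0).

1

(2075891/506911): 2075891 mod 506911 = 48247, so (2075891/506911) = (48247/506911)
flip (48247/506911) -> (506911/48247): both odd, 48247 mod 4 = 3, 506911 mod 4 = 3, so the flip contributes -1; sign now -1
(506911/48247): 506911 mod 48247 = 24441, so (506911/48247) = (24441/48247)
flip (24441/48247) -> (48247/24441): both odd, 24441 mod 4 = 1, 48247 mod 4 = 3, so the flip contributes +1; sign now -1
(48247/24441): 48247 mod 24441 = 23806, so (48247/24441) = (23806/24441)
factor out 2^1: 23806 = 2^1·11903; with 24441 mod 8 = 1, (2/24441) = +1; sign now -1; continue with (11903/24441)
flip (11903/24441) -> (24441/11903): both odd, 11903 mod 4 = 3, 24441 mod 4 = 1, so the flip contributes +1; sign now -1
(24441/11903): 24441 mod 11903 = 635, so (24441/11903) = (635/11903)
flip (635/11903) -> (11903/635): both odd, 635 mod 4 = 3, 11903 mod 4 = 3, so the flip contributes -1; sign now +1
(11903/635): 11903 mod 635 = 473, so (11903/635) = (473/635)
flip (473/635) -> (635/473): both odd, 473 mod 4 = 1, 635 mod 4 = 3, so the flip contributes +1; sign now +1
(635/473): 635 mod 473 = 162, so (635/473) = (162/473)
factor out 2^1: 162 = 2^1·81; with 473 mod 8 = 1, (2/473) = +1; sign now +1; continue with (81/473)
flip (81/473) -> (473/81): both odd, 81 mod 4 = 1, 473 mod 4 = 1, so the flip contributes +1; sign now +1
(473/81): 473 mod 81 = 68, so (473/81) = (68/81)
factor out 2^2: 68 = 2^2·17; with 81 mod 8 = 1, (2/81) = +1; sign now +1; continue with (17/81)
flip (17/81) -> (81/17): both odd, 17 mod 4 = 1, 81 mod 4 = 1, so the flip contributes +1; sign now +1
(81/17): 81 mod 17 = 13, so (81/17) = (13/17)
flip (13/17) -> (17/13): both odd, 13 mod 4 = 1, 17 mod 4 = 1, so the flip contributes +1; sign now +1
(17/13): 17 mod 13 = 4, so (17/13) = (4/13)
factor out 2^2: 4 = 2^2·1; with 13 mod 8 = 5, (2/13) = -1; sign now +1; continue with (1/13)
reached (1/13) = 1, so the symbol is +1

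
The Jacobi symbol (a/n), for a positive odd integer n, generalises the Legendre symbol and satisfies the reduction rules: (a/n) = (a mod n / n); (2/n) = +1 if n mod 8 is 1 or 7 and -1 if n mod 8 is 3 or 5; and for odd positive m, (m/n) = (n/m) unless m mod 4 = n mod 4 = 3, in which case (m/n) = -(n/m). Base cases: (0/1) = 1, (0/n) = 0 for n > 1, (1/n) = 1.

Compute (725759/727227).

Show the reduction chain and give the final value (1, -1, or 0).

reciprocity: (725759/727227) = -1·(727227/725759) since 725759 mod 4 = 3, 727227 mod 4 = 3; sign now -1
(727227/725759) = (1468/725759)   [reduce mod 725759]
1468 = 2^2·367; (2/725759) = +1 since 725759 mod 8 = 7, so (1468/725759) = (+1)^2·(367/725759); sign now -1
reciprocity: (367/725759) = -1·(725759/367) since 367 mod 4 = 3, 725759 mod 4 = 3; sign now +1
(725759/367) = (200/367)   [reduce mod 367]
200 = 2^3·25; (2/367) = +1 since 367 mod 8 = 7, so (200/367) = (+1)^3·(25/367); sign now +1
reciprocity: (25/367) = +1·(367/25) since 25 mod 4 = 1, 367 mod 4 = 3; sign now +1
(367/25) = (17/25)   [reduce mod 25]
reciprocity: (17/25) = +1·(25/17) since 17 mod 4 = 1, 25 mod 4 = 1; sign now +1
(25/17) = (8/17)   [reduce mod 17]
8 = 2^3·1; (2/17) = +1 since 17 mod 8 = 1, so (8/17) = (+1)^3·(1/17); sign now +1
(1/17) = 1; final value = sign = +1

1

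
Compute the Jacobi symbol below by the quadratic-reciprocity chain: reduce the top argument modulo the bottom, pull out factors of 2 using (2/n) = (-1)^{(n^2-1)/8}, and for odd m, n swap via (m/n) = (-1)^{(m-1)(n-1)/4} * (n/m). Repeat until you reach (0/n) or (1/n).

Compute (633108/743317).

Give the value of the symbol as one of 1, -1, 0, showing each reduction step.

633108 = 2^2·158277; (2/743317) = -1 since 743317 mod 8 = 5, so (633108/743317) = (-1)^2·(158277/743317); sign now +1
reciprocity: (158277/743317) = +1·(743317/158277) since 158277 mod 4 = 1, 743317 mod 4 = 1; sign now +1
(743317/158277) = (110209/158277)   [reduce mod 158277]
reciprocity: (110209/158277) = +1·(158277/110209) since 110209 mod 4 = 1, 158277 mod 4 = 1; sign now +1
(158277/110209) = (48068/110209)   [reduce mod 110209]
48068 = 2^2·12017; (2/110209) = +1 since 110209 mod 8 = 1, so (48068/110209) = (+1)^2·(12017/110209); sign now +1
reciprocity: (12017/110209) = +1·(110209/12017) since 12017 mod 4 = 1, 110209 mod 4 = 1; sign now +1
(110209/12017) = (2056/12017)   [reduce mod 12017]
2056 = 2^3·257; (2/12017) = +1 since 12017 mod 8 = 1, so (2056/12017) = (+1)^3·(257/12017); sign now +1
reciprocity: (257/12017) = +1·(12017/257) since 257 mod 4 = 1, 12017 mod 4 = 1; sign now +1
(12017/257) = (195/257)   [reduce mod 257]
reciprocity: (195/257) = +1·(257/195) since 195 mod 4 = 3, 257 mod 4 = 1; sign now +1
(257/195) = (62/195)   [reduce mod 195]
62 = 2^1·31; (2/195) = -1 since 195 mod 8 = 3, so (62/195) = (-1)^1·(31/195); sign now -1
reciprocity: (31/195) = -1·(195/31) since 31 mod 4 = 3, 195 mod 4 = 3; sign now +1
(195/31) = (9/31)   [reduce mod 31]
reciprocity: (9/31) = +1·(31/9) since 9 mod 4 = 1, 31 mod 4 = 3; sign now +1
(31/9) = (4/9)   [reduce mod 9]
4 = 2^2·1; (2/9) = +1 since 9 mod 8 = 1, so (4/9) = (+1)^2·(1/9); sign now +1
(1/9) = 1; final value = sign = +1

1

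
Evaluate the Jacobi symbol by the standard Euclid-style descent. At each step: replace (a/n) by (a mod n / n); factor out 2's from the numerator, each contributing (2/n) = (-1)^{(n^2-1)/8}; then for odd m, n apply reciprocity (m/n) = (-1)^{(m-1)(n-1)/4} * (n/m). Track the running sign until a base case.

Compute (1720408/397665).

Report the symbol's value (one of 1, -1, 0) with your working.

(1720408/397665): 1720408 mod 397665 = 129748, so (1720408/397665) = (129748/397665)
factor out 2^2: 129748 = 2^2·32437; with 397665 mod 8 = 1, (2/397665) = +1; sign now +1; continue with (32437/397665)
flip (32437/397665) -> (397665/32437): both odd, 32437 mod 4 = 1, 397665 mod 4 = 1, so the flip contributes +1; sign now +1
(397665/32437): 397665 mod 32437 = 8421, so (397665/32437) = (8421/32437)
flip (8421/32437) -> (32437/8421): both odd, 8421 mod 4 = 1, 32437 mod 4 = 1, so the flip contributes +1; sign now +1
(32437/8421): 32437 mod 8421 = 7174, so (32437/8421) = (7174/8421)
factor out 2^1: 7174 = 2^1·3587; with 8421 mod 8 = 5, (2/8421) = -1; sign now -1; continue with (3587/8421)
flip (3587/8421) -> (8421/3587): both odd, 3587 mod 4 = 3, 8421 mod 4 = 1, so the flip contributes +1; sign now -1
(8421/3587): 8421 mod 3587 = 1247, so (8421/3587) = (1247/3587)
flip (1247/3587) -> (3587/1247): both odd, 1247 mod 4 = 3, 3587 mod 4 = 3, so the flip contributes -1; sign now +1
(3587/1247): 3587 mod 1247 = 1093, so (3587/1247) = (1093/1247)
flip (1093/1247) -> (1247/1093): both odd, 1093 mod 4 = 1, 1247 mod 4 = 3, so the flip contributes +1; sign now +1
(1247/1093): 1247 mod 1093 = 154, so (1247/1093) = (154/1093)
factor out 2^1: 154 = 2^1·77; with 1093 mod 8 = 5, (2/1093) = -1; sign now -1; continue with (77/1093)
flip (77/1093) -> (1093/77): both odd, 77 mod 4 = 1, 1093 mod 4 = 1, so the flip contributes +1; sign now -1
(1093/77): 1093 mod 77 = 15, so (1093/77) = (15/77)
flip (15/77) -> (77/15): both odd, 15 mod 4 = 3, 77 mod 4 = 1, so the flip contributes +1; sign now -1
(77/15): 77 mod 15 = 2, so (77/15) = (2/15)
factor out 2^1: 2 = 2^1·1; with 15 mod 8 = 7, (2/15) = +1; sign now -1; continue with (1/15)
reached (1/15) = 1, so the symbol is -1

-1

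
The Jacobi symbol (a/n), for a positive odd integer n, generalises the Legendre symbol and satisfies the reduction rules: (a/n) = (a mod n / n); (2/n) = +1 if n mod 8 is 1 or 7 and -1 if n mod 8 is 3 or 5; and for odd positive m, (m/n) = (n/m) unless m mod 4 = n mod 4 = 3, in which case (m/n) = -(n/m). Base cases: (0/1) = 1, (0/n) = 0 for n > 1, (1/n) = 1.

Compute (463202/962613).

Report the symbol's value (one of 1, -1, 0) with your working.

463202 = 2^1·231601; (2/962613) = -1 since 962613 mod 8 = 5, so (463202/962613) = (-1)^1·(231601/962613); sign now -1
reciprocity: (231601/962613) = +1·(962613/231601) since 231601 mod 4 = 1, 962613 mod 4 = 1; sign now -1
(962613/231601) = (36209/231601)   [reduce mod 231601]
reciprocity: (36209/231601) = +1·(231601/36209) since 36209 mod 4 = 1, 231601 mod 4 = 1; sign now -1
(231601/36209) = (14347/36209)   [reduce mod 36209]
reciprocity: (14347/36209) = +1·(36209/14347) since 14347 mod 4 = 3, 36209 mod 4 = 1; sign now -1
(36209/14347) = (7515/14347)   [reduce mod 14347]
reciprocity: (7515/14347) = -1·(14347/7515) since 7515 mod 4 = 3, 14347 mod 4 = 3; sign now +1
(14347/7515) = (6832/7515)   [reduce mod 7515]
6832 = 2^4·427; (2/7515) = -1 since 7515 mod 8 = 3, so (6832/7515) = (-1)^4·(427/7515); sign now +1
reciprocity: (427/7515) = -1·(7515/427) since 427 mod 4 = 3, 7515 mod 4 = 3; sign now -1
(7515/427) = (256/427)   [reduce mod 427]
256 = 2^8·1; (2/427) = -1 since 427 mod 8 = 3, so (256/427) = (-1)^8·(1/427); sign now -1
(1/427) = 1; final value = sign = -1

-1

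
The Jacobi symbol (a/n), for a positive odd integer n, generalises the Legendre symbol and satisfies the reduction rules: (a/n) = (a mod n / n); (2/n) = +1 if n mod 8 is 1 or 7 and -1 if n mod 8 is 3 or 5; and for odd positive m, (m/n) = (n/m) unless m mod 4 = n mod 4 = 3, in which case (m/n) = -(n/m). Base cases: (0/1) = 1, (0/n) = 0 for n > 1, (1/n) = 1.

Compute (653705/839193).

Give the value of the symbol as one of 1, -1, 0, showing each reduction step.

-1

reciprocity: (653705/839193) = +1·(839193/653705) since 653705 mod 4 = 1, 839193 mod 4 = 1; sign now +1
(839193/653705) = (185488/653705)   [reduce mod 653705]
185488 = 2^4·11593; (2/653705) = +1 since 653705 mod 8 = 1, so (185488/653705) = (+1)^4·(11593/653705); sign now +1
reciprocity: (11593/653705) = +1·(653705/11593) since 11593 mod 4 = 1, 653705 mod 4 = 1; sign now +1
(653705/11593) = (4497/11593)   [reduce mod 11593]
reciprocity: (4497/11593) = +1·(11593/4497) since 4497 mod 4 = 1, 11593 mod 4 = 1; sign now +1
(11593/4497) = (2599/4497)   [reduce mod 4497]
reciprocity: (2599/4497) = +1·(4497/2599) since 2599 mod 4 = 3, 4497 mod 4 = 1; sign now +1
(4497/2599) = (1898/2599)   [reduce mod 2599]
1898 = 2^1·949; (2/2599) = +1 since 2599 mod 8 = 7, so (1898/2599) = (+1)^1·(949/2599); sign now +1
reciprocity: (949/2599) = +1·(2599/949) since 949 mod 4 = 1, 2599 mod 4 = 3; sign now +1
(2599/949) = (701/949)   [reduce mod 949]
reciprocity: (701/949) = +1·(949/701) since 701 mod 4 = 1, 949 mod 4 = 1; sign now +1
(949/701) = (248/701)   [reduce mod 701]
248 = 2^3·31; (2/701) = -1 since 701 mod 8 = 5, so (248/701) = (-1)^3·(31/701); sign now -1
reciprocity: (31/701) = +1·(701/31) since 31 mod 4 = 3, 701 mod 4 = 1; sign now -1
(701/31) = (19/31)   [reduce mod 31]
reciprocity: (19/31) = -1·(31/19) since 19 mod 4 = 3, 31 mod 4 = 3; sign now +1
(31/19) = (12/19)   [reduce mod 19]
12 = 2^2·3; (2/19) = -1 since 19 mod 8 = 3, so (12/19) = (-1)^2·(3/19); sign now +1
reciprocity: (3/19) = -1·(19/3) since 3 mod 4 = 3, 19 mod 4 = 3; sign now -1
(19/3) = (1/3)   [reduce mod 3]
(1/3) = 1; final value = sign = -1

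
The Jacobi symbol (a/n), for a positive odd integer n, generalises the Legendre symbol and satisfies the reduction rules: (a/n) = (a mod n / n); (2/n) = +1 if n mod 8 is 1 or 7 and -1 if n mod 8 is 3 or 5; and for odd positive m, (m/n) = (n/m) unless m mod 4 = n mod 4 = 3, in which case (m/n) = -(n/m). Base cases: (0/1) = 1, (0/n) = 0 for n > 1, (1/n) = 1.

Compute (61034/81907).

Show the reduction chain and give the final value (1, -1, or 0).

1

factor out 2^1: 61034 = 2^1·30517; with 81907 mod 8 = 3, (2/81907) = -1; sign now -1; continue with (30517/81907)
flip (30517/81907) -> (81907/30517): both odd, 30517 mod 4 = 1, 81907 mod 4 = 3, so the flip contributes +1; sign now -1
(81907/30517): 81907 mod 30517 = 20873, so (81907/30517) = (20873/30517)
flip (20873/30517) -> (30517/20873): both odd, 20873 mod 4 = 1, 30517 mod 4 = 1, so the flip contributes +1; sign now -1
(30517/20873): 30517 mod 20873 = 9644, so (30517/20873) = (9644/20873)
factor out 2^2: 9644 = 2^2·2411; with 20873 mod 8 = 1, (2/20873) = +1; sign now -1; continue with (2411/20873)
flip (2411/20873) -> (20873/2411): both odd, 2411 mod 4 = 3, 20873 mod 4 = 1, so the flip contributes +1; sign now -1
(20873/2411): 20873 mod 2411 = 1585, so (20873/2411) = (1585/2411)
flip (1585/2411) -> (2411/1585): both odd, 1585 mod 4 = 1, 2411 mod 4 = 3, so the flip contributes +1; sign now -1
(2411/1585): 2411 mod 1585 = 826, so (2411/1585) = (826/1585)
factor out 2^1: 826 = 2^1·413; with 1585 mod 8 = 1, (2/1585) = +1; sign now -1; continue with (413/1585)
flip (413/1585) -> (1585/413): both odd, 413 mod 4 = 1, 1585 mod 4 = 1, so the flip contributes +1; sign now -1
(1585/413): 1585 mod 413 = 346, so (1585/413) = (346/413)
factor out 2^1: 346 = 2^1·173; with 413 mod 8 = 5, (2/413) = -1; sign now +1; continue with (173/413)
flip (173/413) -> (413/173): both odd, 173 mod 4 = 1, 413 mod 4 = 1, so the flip contributes +1; sign now +1
(413/173): 413 mod 173 = 67, so (413/173) = (67/173)
flip (67/173) -> (173/67): both odd, 67 mod 4 = 3, 173 mod 4 = 1, so the flip contributes +1; sign now +1
(173/67): 173 mod 67 = 39, so (173/67) = (39/67)
flip (39/67) -> (67/39): both odd, 39 mod 4 = 3, 67 mod 4 = 3, so the flip contributes -1; sign now -1
(67/39): 67 mod 39 = 28, so (67/39) = (28/39)
factor out 2^2: 28 = 2^2·7; with 39 mod 8 = 7, (2/39) = +1; sign now -1; continue with (7/39)
flip (7/39) -> (39/7): both odd, 7 mod 4 = 3, 39 mod 4 = 3, so the flip contributes -1; sign now +1
(39/7): 39 mod 7 = 4, so (39/7) = (4/7)
factor out 2^2: 4 = 2^2·1; with 7 mod 8 = 7, (2/7) = +1; sign now +1; continue with (1/7)
reached (1/7) = 1, so the symbol is +1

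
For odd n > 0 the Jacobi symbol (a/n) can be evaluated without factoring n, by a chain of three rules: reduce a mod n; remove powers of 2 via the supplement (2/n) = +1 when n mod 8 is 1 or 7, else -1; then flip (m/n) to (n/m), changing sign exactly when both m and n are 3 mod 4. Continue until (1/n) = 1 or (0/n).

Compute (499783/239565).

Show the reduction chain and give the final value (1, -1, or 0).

-1

(499783/239565): 499783 mod 239565 = 20653, so (499783/239565) = (20653/239565)
flip (20653/239565) -> (239565/20653): both odd, 20653 mod 4 = 1, 239565 mod 4 = 1, so the flip contributes +1; sign now +1
(239565/20653): 239565 mod 20653 = 12382, so (239565/20653) = (12382/20653)
factor out 2^1: 12382 = 2^1·6191; with 20653 mod 8 = 5, (2/20653) = -1; sign now -1; continue with (6191/20653)
flip (6191/20653) -> (20653/6191): both odd, 6191 mod 4 = 3, 20653 mod 4 = 1, so the flip contributes +1; sign now -1
(20653/6191): 20653 mod 6191 = 2080, so (20653/6191) = (2080/6191)
factor out 2^5: 2080 = 2^5·65; with 6191 mod 8 = 7, (2/6191) = +1; sign now -1; continue with (65/6191)
flip (65/6191) -> (6191/65): both odd, 65 mod 4 = 1, 6191 mod 4 = 3, so the flip contributes +1; sign now -1
(6191/65): 6191 mod 65 = 16, so (6191/65) = (16/65)
factor out 2^4: 16 = 2^4·1; with 65 mod 8 = 1, (2/65) = +1; sign now -1; continue with (1/65)
reached (1/65) = 1, so the symbol is -1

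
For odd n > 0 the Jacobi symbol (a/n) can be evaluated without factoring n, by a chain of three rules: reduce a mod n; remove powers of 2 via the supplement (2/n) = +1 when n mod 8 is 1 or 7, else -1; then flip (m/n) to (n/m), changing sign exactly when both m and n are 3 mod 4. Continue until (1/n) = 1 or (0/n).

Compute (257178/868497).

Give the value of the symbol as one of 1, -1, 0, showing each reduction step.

factor out 2^1: 257178 = 2^1·128589; with 868497 mod 8 = 1, (2/868497) = +1; sign now +1; continue with (128589/868497)
flip (128589/868497) -> (868497/128589): both odd, 128589 mod 4 = 1, 868497 mod 4 = 1, so the flip contributes +1; sign now +1
(868497/128589): 868497 mod 128589 = 96963, so (868497/128589) = (96963/128589)
flip (96963/128589) -> (128589/96963): both odd, 96963 mod 4 = 3, 128589 mod 4 = 1, so the flip contributes +1; sign now +1
(128589/96963): 128589 mod 96963 = 31626, so (128589/96963) = (31626/96963)
factor out 2^1: 31626 = 2^1·15813; with 96963 mod 8 = 3, (2/96963) = -1; sign now -1; continue with (15813/96963)
flip (15813/96963) -> (96963/15813): both odd, 15813 mod 4 = 1, 96963 mod 4 = 3, so the flip contributes +1; sign now -1
(96963/15813): 96963 mod 15813 = 2085, so (96963/15813) = (2085/15813)
flip (2085/15813) -> (15813/2085): both odd, 2085 mod 4 = 1, 15813 mod 4 = 1, so the flip contributes +1; sign now -1
(15813/2085): 15813 mod 2085 = 1218, so (15813/2085) = (1218/2085)
factor out 2^1: 1218 = 2^1·609; with 2085 mod 8 = 5, (2/2085) = -1; sign now +1; continue with (609/2085)
flip (609/2085) -> (2085/609): both odd, 609 mod 4 = 1, 2085 mod 4 = 1, so the flip contributes +1; sign now +1
(2085/609): 2085 mod 609 = 258, so (2085/609) = (258/609)
factor out 2^1: 258 = 2^1·129; with 609 mod 8 = 1, (2/609) = +1; sign now +1; continue with (129/609)
flip (129/609) -> (609/129): both odd, 129 mod 4 = 1, 609 mod 4 = 1, so the flip contributes +1; sign now +1
(609/129): 609 mod 129 = 93, so (609/129) = (93/129)
flip (93/129) -> (129/93): both odd, 93 mod 4 = 1, 129 mod 4 = 1, so the flip contributes +1; sign now +1
(129/93): 129 mod 93 = 36, so (129/93) = (36/93)
factor out 2^2: 36 = 2^2·9; with 93 mod 8 = 5, (2/93) = -1; sign now +1; continue with (9/93)
flip (9/93) -> (93/9): both odd, 9 mod 4 = 1, 93 mod 4 = 1, so the flip contributes +1; sign now +1
(93/9): 93 mod 9 = 3, so (93/9) = (3/9)
flip (3/9) -> (9/3): both odd, 3 mod 4 = 3, 9 mod 4 = 1, so the flip contributes +1; sign now +1
(9/3): 9 mod 3 = 0, so (9/3) = (0/3)
reached (0/3); gcd(a, n) > 1, so (0/3) = 0 and the symbol is 0

0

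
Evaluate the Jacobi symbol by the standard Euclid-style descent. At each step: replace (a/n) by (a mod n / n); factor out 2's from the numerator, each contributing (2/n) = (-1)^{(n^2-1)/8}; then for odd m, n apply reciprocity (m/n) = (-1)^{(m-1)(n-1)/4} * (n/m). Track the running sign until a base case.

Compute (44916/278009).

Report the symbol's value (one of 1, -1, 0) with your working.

-1

factor out 2^2: 44916 = 2^2·11229; with 278009 mod 8 = 1, (2/278009) = +1; sign now +1; continue with (11229/278009)
flip (11229/278009) -> (278009/11229): both odd, 11229 mod 4 = 1, 278009 mod 4 = 1, so the flip contributes +1; sign now +1
(278009/11229): 278009 mod 11229 = 8513, so (278009/11229) = (8513/11229)
flip (8513/11229) -> (11229/8513): both odd, 8513 mod 4 = 1, 11229 mod 4 = 1, so the flip contributes +1; sign now +1
(11229/8513): 11229 mod 8513 = 2716, so (11229/8513) = (2716/8513)
factor out 2^2: 2716 = 2^2·679; with 8513 mod 8 = 1, (2/8513) = +1; sign now +1; continue with (679/8513)
flip (679/8513) -> (8513/679): both odd, 679 mod 4 = 3, 8513 mod 4 = 1, so the flip contributes +1; sign now +1
(8513/679): 8513 mod 679 = 365, so (8513/679) = (365/679)
flip (365/679) -> (679/365): both odd, 365 mod 4 = 1, 679 mod 4 = 3, so the flip contributes +1; sign now +1
(679/365): 679 mod 365 = 314, so (679/365) = (314/365)
factor out 2^1: 314 = 2^1·157; with 365 mod 8 = 5, (2/365) = -1; sign now -1; continue with (157/365)
flip (157/365) -> (365/157): both odd, 157 mod 4 = 1, 365 mod 4 = 1, so the flip contributes +1; sign now -1
(365/157): 365 mod 157 = 51, so (365/157) = (51/157)
flip (51/157) -> (157/51): both odd, 51 mod 4 = 3, 157 mod 4 = 1, so the flip contributes +1; sign now -1
(157/51): 157 mod 51 = 4, so (157/51) = (4/51)
factor out 2^2: 4 = 2^2·1; with 51 mod 8 = 3, (2/51) = -1; sign now -1; continue with (1/51)
reached (1/51) = 1, so the symbol is -1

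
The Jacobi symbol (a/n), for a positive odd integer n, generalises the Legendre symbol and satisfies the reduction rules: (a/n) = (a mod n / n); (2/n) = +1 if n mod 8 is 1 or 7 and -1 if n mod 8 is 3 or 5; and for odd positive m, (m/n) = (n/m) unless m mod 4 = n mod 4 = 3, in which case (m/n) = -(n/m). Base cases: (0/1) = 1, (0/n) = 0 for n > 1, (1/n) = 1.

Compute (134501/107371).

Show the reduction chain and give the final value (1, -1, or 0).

-1

(134501/107371) = (27130/107371)   [reduce mod 107371]
27130 = 2^1·13565; (2/107371) = -1 since 107371 mod 8 = 3, so (27130/107371) = (-1)^1·(13565/107371); sign now -1
reciprocity: (13565/107371) = +1·(107371/13565) since 13565 mod 4 = 1, 107371 mod 4 = 3; sign now -1
(107371/13565) = (12416/13565)   [reduce mod 13565]
12416 = 2^7·97; (2/13565) = -1 since 13565 mod 8 = 5, so (12416/13565) = (-1)^7·(97/13565); sign now +1
reciprocity: (97/13565) = +1·(13565/97) since 97 mod 4 = 1, 13565 mod 4 = 1; sign now +1
(13565/97) = (82/97)   [reduce mod 97]
82 = 2^1·41; (2/97) = +1 since 97 mod 8 = 1, so (82/97) = (+1)^1·(41/97); sign now +1
reciprocity: (41/97) = +1·(97/41) since 41 mod 4 = 1, 97 mod 4 = 1; sign now +1
(97/41) = (15/41)   [reduce mod 41]
reciprocity: (15/41) = +1·(41/15) since 15 mod 4 = 3, 41 mod 4 = 1; sign now +1
(41/15) = (11/15)   [reduce mod 15]
reciprocity: (11/15) = -1·(15/11) since 11 mod 4 = 3, 15 mod 4 = 3; sign now -1
(15/11) = (4/11)   [reduce mod 11]
4 = 2^2·1; (2/11) = -1 since 11 mod 8 = 3, so (4/11) = (-1)^2·(1/11); sign now -1
(1/11) = 1; final value = sign = -1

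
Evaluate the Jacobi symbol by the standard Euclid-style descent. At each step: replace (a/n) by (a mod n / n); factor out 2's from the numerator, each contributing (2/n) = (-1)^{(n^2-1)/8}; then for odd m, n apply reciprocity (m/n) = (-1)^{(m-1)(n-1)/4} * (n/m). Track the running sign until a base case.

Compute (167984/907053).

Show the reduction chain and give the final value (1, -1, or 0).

-1

167984 = 2^4·10499; (2/907053) = -1 since 907053 mod 8 = 5, so (167984/907053) = (-1)^4·(10499/907053); sign now +1
reciprocity: (10499/907053) = +1·(907053/10499) since 10499 mod 4 = 3, 907053 mod 4 = 1; sign now +1
(907053/10499) = (4139/10499)   [reduce mod 10499]
reciprocity: (4139/10499) = -1·(10499/4139) since 4139 mod 4 = 3, 10499 mod 4 = 3; sign now -1
(10499/4139) = (2221/4139)   [reduce mod 4139]
reciprocity: (2221/4139) = +1·(4139/2221) since 2221 mod 4 = 1, 4139 mod 4 = 3; sign now -1
(4139/2221) = (1918/2221)   [reduce mod 2221]
1918 = 2^1·959; (2/2221) = -1 since 2221 mod 8 = 5, so (1918/2221) = (-1)^1·(959/2221); sign now +1
reciprocity: (959/2221) = +1·(2221/959) since 959 mod 4 = 3, 2221 mod 4 = 1; sign now +1
(2221/959) = (303/959)   [reduce mod 959]
reciprocity: (303/959) = -1·(959/303) since 303 mod 4 = 3, 959 mod 4 = 3; sign now -1
(959/303) = (50/303)   [reduce mod 303]
50 = 2^1·25; (2/303) = +1 since 303 mod 8 = 7, so (50/303) = (+1)^1·(25/303); sign now -1
reciprocity: (25/303) = +1·(303/25) since 25 mod 4 = 1, 303 mod 4 = 3; sign now -1
(303/25) = (3/25)   [reduce mod 25]
reciprocity: (3/25) = +1·(25/3) since 3 mod 4 = 3, 25 mod 4 = 1; sign now -1
(25/3) = (1/3)   [reduce mod 3]
(1/3) = 1; final value = sign = -1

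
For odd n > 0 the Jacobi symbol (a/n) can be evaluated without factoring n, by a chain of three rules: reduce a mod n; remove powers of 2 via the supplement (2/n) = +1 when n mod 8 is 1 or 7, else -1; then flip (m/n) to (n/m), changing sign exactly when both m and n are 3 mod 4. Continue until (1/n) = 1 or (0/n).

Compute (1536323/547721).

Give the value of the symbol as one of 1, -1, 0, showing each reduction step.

1

(1536323/547721) = (440881/547721)   [reduce mod 547721]
reciprocity: (440881/547721) = +1·(547721/440881) since 440881 mod 4 = 1, 547721 mod 4 = 1; sign now +1
(547721/440881) = (106840/440881)   [reduce mod 440881]
106840 = 2^3·13355; (2/440881) = +1 since 440881 mod 8 = 1, so (106840/440881) = (+1)^3·(13355/440881); sign now +1
reciprocity: (13355/440881) = +1·(440881/13355) since 13355 mod 4 = 3, 440881 mod 4 = 1; sign now +1
(440881/13355) = (166/13355)   [reduce mod 13355]
166 = 2^1·83; (2/13355) = -1 since 13355 mod 8 = 3, so (166/13355) = (-1)^1·(83/13355); sign now -1
reciprocity: (83/13355) = -1·(13355/83) since 83 mod 4 = 3, 13355 mod 4 = 3; sign now +1
(13355/83) = (75/83)   [reduce mod 83]
reciprocity: (75/83) = -1·(83/75) since 75 mod 4 = 3, 83 mod 4 = 3; sign now -1
(83/75) = (8/75)   [reduce mod 75]
8 = 2^3·1; (2/75) = -1 since 75 mod 8 = 3, so (8/75) = (-1)^3·(1/75); sign now +1
(1/75) = 1; final value = sign = +1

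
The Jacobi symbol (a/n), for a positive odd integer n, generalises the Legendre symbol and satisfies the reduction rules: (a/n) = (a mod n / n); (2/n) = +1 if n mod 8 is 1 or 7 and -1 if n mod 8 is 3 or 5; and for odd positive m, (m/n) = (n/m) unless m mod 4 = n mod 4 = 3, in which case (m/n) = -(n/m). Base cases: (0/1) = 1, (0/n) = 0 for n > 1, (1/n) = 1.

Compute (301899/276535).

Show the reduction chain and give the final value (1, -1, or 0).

(301899/276535) = (25364/276535)   [reduce mod 276535]
25364 = 2^2·6341; (2/276535) = +1 since 276535 mod 8 = 7, so (25364/276535) = (+1)^2·(6341/276535); sign now +1
reciprocity: (6341/276535) = +1·(276535/6341) since 6341 mod 4 = 1, 276535 mod 4 = 3; sign now +1
(276535/6341) = (3872/6341)   [reduce mod 6341]
3872 = 2^5·121; (2/6341) = -1 since 6341 mod 8 = 5, so (3872/6341) = (-1)^5·(121/6341); sign now -1
reciprocity: (121/6341) = +1·(6341/121) since 121 mod 4 = 1, 6341 mod 4 = 1; sign now -1
(6341/121) = (49/121)   [reduce mod 121]
reciprocity: (49/121) = +1·(121/49) since 49 mod 4 = 1, 121 mod 4 = 1; sign now -1
(121/49) = (23/49)   [reduce mod 49]
reciprocity: (23/49) = +1·(49/23) since 23 mod 4 = 3, 49 mod 4 = 1; sign now -1
(49/23) = (3/23)   [reduce mod 23]
reciprocity: (3/23) = -1·(23/3) since 3 mod 4 = 3, 23 mod 4 = 3; sign now +1
(23/3) = (2/3)   [reduce mod 3]
2 = 2^1·1; (2/3) = -1 since 3 mod 8 = 3, so (2/3) = (-1)^1·(1/3); sign now -1
(1/3) = 1; final value = sign = -1

-1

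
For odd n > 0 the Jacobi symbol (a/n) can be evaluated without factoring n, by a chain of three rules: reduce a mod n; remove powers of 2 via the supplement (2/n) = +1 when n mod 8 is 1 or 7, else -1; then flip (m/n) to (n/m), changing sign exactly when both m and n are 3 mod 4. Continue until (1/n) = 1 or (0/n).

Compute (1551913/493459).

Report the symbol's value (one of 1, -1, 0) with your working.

0

(1551913/493459) = (71536/493459)   [reduce mod 493459]
71536 = 2^4·4471; (2/493459) = -1 since 493459 mod 8 = 3, so (71536/493459) = (-1)^4·(4471/493459); sign now +1
reciprocity: (4471/493459) = -1·(493459/4471) since 4471 mod 4 = 3, 493459 mod 4 = 3; sign now -1
(493459/4471) = (1649/4471)   [reduce mod 4471]
reciprocity: (1649/4471) = +1·(4471/1649) since 1649 mod 4 = 1, 4471 mod 4 = 3; sign now -1
(4471/1649) = (1173/1649)   [reduce mod 1649]
reciprocity: (1173/1649) = +1·(1649/1173) since 1173 mod 4 = 1, 1649 mod 4 = 1; sign now -1
(1649/1173) = (476/1173)   [reduce mod 1173]
476 = 2^2·119; (2/1173) = -1 since 1173 mod 8 = 5, so (476/1173) = (-1)^2·(119/1173); sign now -1
reciprocity: (119/1173) = +1·(1173/119) since 119 mod 4 = 3, 1173 mod 4 = 1; sign now -1
(1173/119) = (102/119)   [reduce mod 119]
102 = 2^1·51; (2/119) = +1 since 119 mod 8 = 7, so (102/119) = (+1)^1·(51/119); sign now -1
reciprocity: (51/119) = -1·(119/51) since 51 mod 4 = 3, 119 mod 4 = 3; sign now +1
(119/51) = (17/51)   [reduce mod 51]
reciprocity: (17/51) = +1·(51/17) since 17 mod 4 = 1, 51 mod 4 = 3; sign now +1
(51/17) = (0/17)   [reduce mod 17]
(0/17) = 0   [gcd(a, n) > 1]; final value = 0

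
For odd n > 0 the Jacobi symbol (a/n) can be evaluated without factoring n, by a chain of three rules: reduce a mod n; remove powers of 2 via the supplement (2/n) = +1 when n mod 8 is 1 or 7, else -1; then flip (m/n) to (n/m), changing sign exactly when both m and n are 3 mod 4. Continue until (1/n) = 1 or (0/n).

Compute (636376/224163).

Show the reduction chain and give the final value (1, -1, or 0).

1

(636376/224163) = (188050/224163)   [reduce mod 224163]
188050 = 2^1·94025; (2/224163) = -1 since 224163 mod 8 = 3, so (188050/224163) = (-1)^1·(94025/224163); sign now -1
reciprocity: (94025/224163) = +1·(224163/94025) since 94025 mod 4 = 1, 224163 mod 4 = 3; sign now -1
(224163/94025) = (36113/94025)   [reduce mod 94025]
reciprocity: (36113/94025) = +1·(94025/36113) since 36113 mod 4 = 1, 94025 mod 4 = 1; sign now -1
(94025/36113) = (21799/36113)   [reduce mod 36113]
reciprocity: (21799/36113) = +1·(36113/21799) since 21799 mod 4 = 3, 36113 mod 4 = 1; sign now -1
(36113/21799) = (14314/21799)   [reduce mod 21799]
14314 = 2^1·7157; (2/21799) = +1 since 21799 mod 8 = 7, so (14314/21799) = (+1)^1·(7157/21799); sign now -1
reciprocity: (7157/21799) = +1·(21799/7157) since 7157 mod 4 = 1, 21799 mod 4 = 3; sign now -1
(21799/7157) = (328/7157)   [reduce mod 7157]
328 = 2^3·41; (2/7157) = -1 since 7157 mod 8 = 5, so (328/7157) = (-1)^3·(41/7157); sign now +1
reciprocity: (41/7157) = +1·(7157/41) since 41 mod 4 = 1, 7157 mod 4 = 1; sign now +1
(7157/41) = (23/41)   [reduce mod 41]
reciprocity: (23/41) = +1·(41/23) since 23 mod 4 = 3, 41 mod 4 = 1; sign now +1
(41/23) = (18/23)   [reduce mod 23]
18 = 2^1·9; (2/23) = +1 since 23 mod 8 = 7, so (18/23) = (+1)^1·(9/23); sign now +1
reciprocity: (9/23) = +1·(23/9) since 9 mod 4 = 1, 23 mod 4 = 3; sign now +1
(23/9) = (5/9)   [reduce mod 9]
reciprocity: (5/9) = +1·(9/5) since 5 mod 4 = 1, 9 mod 4 = 1; sign now +1
(9/5) = (4/5)   [reduce mod 5]
4 = 2^2·1; (2/5) = -1 since 5 mod 8 = 5, so (4/5) = (-1)^2·(1/5); sign now +1
(1/5) = 1; final value = sign = +1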